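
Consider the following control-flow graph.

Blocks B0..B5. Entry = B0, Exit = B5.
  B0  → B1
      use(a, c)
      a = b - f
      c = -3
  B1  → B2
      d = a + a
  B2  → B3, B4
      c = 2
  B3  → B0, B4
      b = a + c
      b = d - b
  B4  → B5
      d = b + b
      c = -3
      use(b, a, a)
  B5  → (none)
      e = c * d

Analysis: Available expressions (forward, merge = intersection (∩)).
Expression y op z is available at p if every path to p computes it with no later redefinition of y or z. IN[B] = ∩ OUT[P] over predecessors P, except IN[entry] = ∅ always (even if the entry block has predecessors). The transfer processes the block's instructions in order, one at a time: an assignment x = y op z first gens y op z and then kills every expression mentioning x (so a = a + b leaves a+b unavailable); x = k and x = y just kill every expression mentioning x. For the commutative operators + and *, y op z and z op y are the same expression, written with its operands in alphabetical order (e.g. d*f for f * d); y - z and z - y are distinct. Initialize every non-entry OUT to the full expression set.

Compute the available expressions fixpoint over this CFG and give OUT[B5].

Fixpoint table:
  B0: | IN={} | OUT={b-f}
  B1: | IN={b-f} | OUT={a+a, b-f}
  B2: | IN={a+a, b-f} | OUT={a+a, b-f}
  B3: | IN={a+a, b-f} | OUT={a+a, a+c}
  B4: | IN={a+a} | OUT={a+a, b+b}
  B5: | IN={a+a, b+b} | OUT={a+a, b+b, c*d}

Merge at B5: IN[B5] = OUT[B4] = {a+a, b+b}
Applying B5's transfer function to that IN value gives OUT[B5] (row B5 above).

Answer: {a+a, b+b, c*d}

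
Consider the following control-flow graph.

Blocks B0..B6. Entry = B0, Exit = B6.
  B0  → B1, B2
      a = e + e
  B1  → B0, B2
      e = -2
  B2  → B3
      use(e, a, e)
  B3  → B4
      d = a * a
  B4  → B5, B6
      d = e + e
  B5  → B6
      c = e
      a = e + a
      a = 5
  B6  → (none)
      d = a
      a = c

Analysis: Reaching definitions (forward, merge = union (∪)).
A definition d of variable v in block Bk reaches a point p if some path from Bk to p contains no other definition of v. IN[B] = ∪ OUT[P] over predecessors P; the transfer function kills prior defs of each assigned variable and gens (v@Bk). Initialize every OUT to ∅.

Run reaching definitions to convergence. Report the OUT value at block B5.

Answer: {a@B5, c@B5, d@B4, e@B1}

Working:
Fixpoint table:
  B0: | IN={a@B0, e@B1} | OUT={a@B0, e@B1}
  B1: | IN={a@B0, e@B1} | OUT={a@B0, e@B1}
  B2: | IN={a@B0, e@B1} | OUT={a@B0, e@B1}
  B3: | IN={a@B0, e@B1} | OUT={a@B0, d@B3, e@B1}
  B4: | IN={a@B0, d@B3, e@B1} | OUT={a@B0, d@B4, e@B1}
  B5: | IN={a@B0, d@B4, e@B1} | OUT={a@B5, c@B5, d@B4, e@B1}
  B6: | IN={a@B0, a@B5, c@B5, d@B4, e@B1} | OUT={a@B6, c@B5, d@B6, e@B1}

Merge at B5: IN[B5] = OUT[B4] = {a@B0, d@B4, e@B1}
Applying B5's transfer function to that IN value gives OUT[B5] (row B5 above).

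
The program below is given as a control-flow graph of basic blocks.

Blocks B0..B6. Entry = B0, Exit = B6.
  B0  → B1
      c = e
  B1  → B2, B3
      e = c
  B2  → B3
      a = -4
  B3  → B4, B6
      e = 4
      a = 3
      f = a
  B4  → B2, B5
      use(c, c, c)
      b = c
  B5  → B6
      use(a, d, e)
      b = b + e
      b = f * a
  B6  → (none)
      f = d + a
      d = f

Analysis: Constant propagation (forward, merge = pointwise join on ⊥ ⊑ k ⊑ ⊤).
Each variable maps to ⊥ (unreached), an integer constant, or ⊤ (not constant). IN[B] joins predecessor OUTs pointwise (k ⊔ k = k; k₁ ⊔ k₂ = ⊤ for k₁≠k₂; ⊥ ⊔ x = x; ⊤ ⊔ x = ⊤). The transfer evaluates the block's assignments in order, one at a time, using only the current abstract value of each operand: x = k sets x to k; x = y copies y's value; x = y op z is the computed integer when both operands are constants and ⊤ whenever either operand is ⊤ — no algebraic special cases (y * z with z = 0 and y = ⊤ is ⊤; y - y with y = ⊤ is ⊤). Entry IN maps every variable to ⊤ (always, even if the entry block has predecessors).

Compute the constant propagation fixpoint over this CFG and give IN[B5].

Answer: {a: 3, b: ⊤, c: ⊤, d: ⊤, e: 4, f: 3}

Trace:
Fixpoint table:
  B0:   IN=(all ⊤)   OUT=(all ⊤)
  B1:   IN=(all ⊤)   OUT=(all ⊤)
  B2:   IN=(all ⊤)   OUT={a:-4; rest ⊤}
  B3:   IN=(all ⊤)   OUT={a:3, e:4, f:3; rest ⊤}
  B4:   IN={a:3, e:4, f:3; rest ⊤}   OUT={a:3, e:4, f:3; rest ⊤}
  B5:   IN={a:3, e:4, f:3; rest ⊤}   OUT={a:3, b:9, e:4, f:3; rest ⊤}
  B6:   IN={a:3, e:4, f:3; rest ⊤}   OUT={a:3, e:4; rest ⊤}

Merge at B5: IN[B5] = OUT[B4] = {a: 3, b: ⊤, c: ⊤, d: ⊤, e: 4, f: 3}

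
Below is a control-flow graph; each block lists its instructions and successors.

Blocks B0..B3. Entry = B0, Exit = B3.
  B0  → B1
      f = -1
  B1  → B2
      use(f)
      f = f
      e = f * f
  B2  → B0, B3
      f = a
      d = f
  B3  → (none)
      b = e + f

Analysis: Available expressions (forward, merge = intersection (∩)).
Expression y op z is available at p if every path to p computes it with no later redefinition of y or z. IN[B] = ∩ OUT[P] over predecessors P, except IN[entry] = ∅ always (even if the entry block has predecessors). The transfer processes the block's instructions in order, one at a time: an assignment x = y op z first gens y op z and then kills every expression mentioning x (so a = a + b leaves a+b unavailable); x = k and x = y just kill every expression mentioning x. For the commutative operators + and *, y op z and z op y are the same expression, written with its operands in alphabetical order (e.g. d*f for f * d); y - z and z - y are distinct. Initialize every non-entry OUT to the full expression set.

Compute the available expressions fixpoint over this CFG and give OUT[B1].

Answer: {f*f}

Trace:
Converged values:
  B0:  IN={}  OUT={}
  B1:  IN={}  OUT={f*f}
  B2:  IN={f*f}  OUT={}
  B3:  IN={}  OUT={e+f}

Merge at B1: IN[B1] = OUT[B0] = {}
Applying B1's transfer function to that IN value gives OUT[B1] (row B1 above).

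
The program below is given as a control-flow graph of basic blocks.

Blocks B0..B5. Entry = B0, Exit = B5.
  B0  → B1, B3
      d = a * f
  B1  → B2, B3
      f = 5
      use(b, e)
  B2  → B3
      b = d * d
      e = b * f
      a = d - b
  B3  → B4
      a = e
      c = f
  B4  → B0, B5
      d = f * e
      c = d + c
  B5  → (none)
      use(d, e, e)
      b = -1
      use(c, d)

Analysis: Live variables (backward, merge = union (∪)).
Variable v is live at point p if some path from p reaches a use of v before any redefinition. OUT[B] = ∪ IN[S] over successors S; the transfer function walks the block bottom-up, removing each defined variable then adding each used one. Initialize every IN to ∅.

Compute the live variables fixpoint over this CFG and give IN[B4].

Answer: {a, b, c, e, f}

Working:
Per-block solution:
  B0:  IN={a, b, e, f}  OUT={b, d, e, f}
  B1:  IN={b, d, e}  OUT={b, d, e, f}
  B2:  IN={d, f}  OUT={b, e, f}
  B3:  IN={b, e, f}  OUT={a, b, c, e, f}
  B4:  IN={a, b, c, e, f}  OUT={a, b, c, d, e, f}
  B5:  IN={c, d, e}  OUT={}

Merge at B4: OUT[B4] = IN[B0] ⊔ IN[B5] = {a, b, c, d, e, f}
Applying B4's transfer function to that OUT value gives IN[B4] (row B4 above).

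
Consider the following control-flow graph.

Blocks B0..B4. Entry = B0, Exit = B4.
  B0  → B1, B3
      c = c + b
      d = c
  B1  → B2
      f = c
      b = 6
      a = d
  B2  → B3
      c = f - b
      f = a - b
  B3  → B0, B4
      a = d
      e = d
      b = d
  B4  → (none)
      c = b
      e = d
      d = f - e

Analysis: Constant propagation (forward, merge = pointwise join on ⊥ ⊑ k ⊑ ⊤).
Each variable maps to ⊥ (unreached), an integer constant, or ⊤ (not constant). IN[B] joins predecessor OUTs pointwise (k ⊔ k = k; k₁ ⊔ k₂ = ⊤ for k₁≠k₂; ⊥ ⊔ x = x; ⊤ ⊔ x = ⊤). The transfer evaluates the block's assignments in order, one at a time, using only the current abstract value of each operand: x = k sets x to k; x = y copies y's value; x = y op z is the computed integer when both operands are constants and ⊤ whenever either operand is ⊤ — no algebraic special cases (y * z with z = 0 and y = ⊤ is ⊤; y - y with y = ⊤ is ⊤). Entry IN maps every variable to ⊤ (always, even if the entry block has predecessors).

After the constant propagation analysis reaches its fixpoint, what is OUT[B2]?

Answer: {a: ⊤, b: 6, c: ⊤, d: ⊤, e: ⊤, f: ⊤}

Derivation:
Fixpoint table:
  B0:   IN=(all ⊤)   OUT=(all ⊤)
  B1:   IN=(all ⊤)   OUT={b:6; rest ⊤}
  B2:   IN={b:6; rest ⊤}   OUT={b:6; rest ⊤}
  B3:   IN=(all ⊤)   OUT=(all ⊤)
  B4:   IN=(all ⊤)   OUT=(all ⊤)

Merge at B2: IN[B2] = OUT[B1] = {a: ⊤, b: 6, c: ⊤, d: ⊤, e: ⊤, f: ⊤}
Applying B2's transfer function to that IN value gives OUT[B2] (row B2 above).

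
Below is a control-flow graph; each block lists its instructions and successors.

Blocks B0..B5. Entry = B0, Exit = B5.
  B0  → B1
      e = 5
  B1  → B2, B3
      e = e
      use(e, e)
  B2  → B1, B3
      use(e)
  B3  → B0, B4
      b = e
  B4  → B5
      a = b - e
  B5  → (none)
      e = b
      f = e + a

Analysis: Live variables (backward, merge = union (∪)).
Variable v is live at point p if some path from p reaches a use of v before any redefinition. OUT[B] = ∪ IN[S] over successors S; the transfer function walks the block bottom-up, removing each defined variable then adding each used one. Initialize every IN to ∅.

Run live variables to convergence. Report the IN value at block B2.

Answer: {e}

Trace:
Fixpoint table:
  B0:   IN={}   OUT={e}
  B1:   IN={e}   OUT={e}
  B2:   IN={e}   OUT={e}
  B3:   IN={e}   OUT={b, e}
  B4:   IN={b, e}   OUT={a, b}
  B5:   IN={a, b}   OUT={}

Merge at B2: OUT[B2] = IN[B1] ⊔ IN[B3] = {e}
Applying B2's transfer function to that OUT value gives IN[B2] (row B2 above).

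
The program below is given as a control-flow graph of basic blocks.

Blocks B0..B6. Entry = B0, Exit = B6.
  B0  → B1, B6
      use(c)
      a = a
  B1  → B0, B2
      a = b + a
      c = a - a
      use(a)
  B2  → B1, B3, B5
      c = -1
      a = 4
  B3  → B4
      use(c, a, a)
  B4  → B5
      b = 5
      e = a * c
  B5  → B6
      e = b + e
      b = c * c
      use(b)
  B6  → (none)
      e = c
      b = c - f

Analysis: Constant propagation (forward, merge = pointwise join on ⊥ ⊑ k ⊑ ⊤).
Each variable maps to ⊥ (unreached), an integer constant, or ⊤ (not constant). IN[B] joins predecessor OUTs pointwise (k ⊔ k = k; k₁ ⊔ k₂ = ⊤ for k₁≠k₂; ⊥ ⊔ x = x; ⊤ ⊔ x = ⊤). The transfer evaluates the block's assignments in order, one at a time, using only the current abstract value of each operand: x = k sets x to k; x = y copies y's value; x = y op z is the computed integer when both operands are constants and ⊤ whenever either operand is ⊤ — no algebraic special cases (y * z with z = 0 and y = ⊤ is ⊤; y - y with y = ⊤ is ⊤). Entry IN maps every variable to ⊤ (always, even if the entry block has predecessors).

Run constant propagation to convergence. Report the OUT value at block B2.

Fixpoint table:
  B0:  IN=(all ⊤)  OUT=(all ⊤)
  B1:  IN=(all ⊤)  OUT=(all ⊤)
  B2:  IN=(all ⊤)  OUT={a:4, c:-1; rest ⊤}
  B3:  IN={a:4, c:-1; rest ⊤}  OUT={a:4, c:-1; rest ⊤}
  B4:  IN={a:4, c:-1; rest ⊤}  OUT={a:4, b:5, c:-1, e:-4; rest ⊤}
  B5:  IN={a:4, c:-1; rest ⊤}  OUT={a:4, b:1, c:-1; rest ⊤}
  B6:  IN=(all ⊤)  OUT=(all ⊤)

Merge at B2: IN[B2] = OUT[B1] = {a: ⊤, b: ⊤, c: ⊤, d: ⊤, e: ⊤, f: ⊤}
Applying B2's transfer function to that IN value gives OUT[B2] (row B2 above).

Answer: {a: 4, b: ⊤, c: -1, d: ⊤, e: ⊤, f: ⊤}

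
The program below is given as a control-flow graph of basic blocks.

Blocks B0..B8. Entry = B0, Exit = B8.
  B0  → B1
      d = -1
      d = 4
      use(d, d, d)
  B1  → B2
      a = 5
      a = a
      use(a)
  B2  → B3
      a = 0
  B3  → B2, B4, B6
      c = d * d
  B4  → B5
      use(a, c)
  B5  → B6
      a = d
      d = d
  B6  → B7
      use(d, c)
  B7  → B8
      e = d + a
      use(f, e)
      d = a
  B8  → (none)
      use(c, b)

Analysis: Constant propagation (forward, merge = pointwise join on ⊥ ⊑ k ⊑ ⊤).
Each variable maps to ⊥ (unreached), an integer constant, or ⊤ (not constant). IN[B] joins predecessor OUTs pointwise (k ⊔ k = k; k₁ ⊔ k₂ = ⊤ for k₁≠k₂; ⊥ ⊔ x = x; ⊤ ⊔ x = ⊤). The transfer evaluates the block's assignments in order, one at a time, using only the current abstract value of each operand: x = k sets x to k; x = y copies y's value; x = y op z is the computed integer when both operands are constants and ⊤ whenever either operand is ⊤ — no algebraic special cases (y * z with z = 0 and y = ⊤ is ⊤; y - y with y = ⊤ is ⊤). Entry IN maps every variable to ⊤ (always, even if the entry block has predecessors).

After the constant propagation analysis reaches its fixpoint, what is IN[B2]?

Converged values:
  B0:  IN=(all ⊤)  OUT={d:4; rest ⊤}
  B1:  IN={d:4; rest ⊤}  OUT={a:5, d:4; rest ⊤}
  B2:  IN={d:4; rest ⊤}  OUT={a:0, d:4; rest ⊤}
  B3:  IN={a:0, d:4; rest ⊤}  OUT={a:0, c:16, d:4; rest ⊤}
  B4:  IN={a:0, c:16, d:4; rest ⊤}  OUT={a:0, c:16, d:4; rest ⊤}
  B5:  IN={a:0, c:16, d:4; rest ⊤}  OUT={a:4, c:16, d:4; rest ⊤}
  B6:  IN={c:16, d:4; rest ⊤}  OUT={c:16, d:4; rest ⊤}
  B7:  IN={c:16, d:4; rest ⊤}  OUT={c:16; rest ⊤}
  B8:  IN={c:16; rest ⊤}  OUT={c:16; rest ⊤}

Merge at B2: IN[B2] = OUT[B1] ⊔ OUT[B3] = {a: ⊤, b: ⊤, c: ⊤, d: 4, e: ⊤, f: ⊤}

Answer: {a: ⊤, b: ⊤, c: ⊤, d: 4, e: ⊤, f: ⊤}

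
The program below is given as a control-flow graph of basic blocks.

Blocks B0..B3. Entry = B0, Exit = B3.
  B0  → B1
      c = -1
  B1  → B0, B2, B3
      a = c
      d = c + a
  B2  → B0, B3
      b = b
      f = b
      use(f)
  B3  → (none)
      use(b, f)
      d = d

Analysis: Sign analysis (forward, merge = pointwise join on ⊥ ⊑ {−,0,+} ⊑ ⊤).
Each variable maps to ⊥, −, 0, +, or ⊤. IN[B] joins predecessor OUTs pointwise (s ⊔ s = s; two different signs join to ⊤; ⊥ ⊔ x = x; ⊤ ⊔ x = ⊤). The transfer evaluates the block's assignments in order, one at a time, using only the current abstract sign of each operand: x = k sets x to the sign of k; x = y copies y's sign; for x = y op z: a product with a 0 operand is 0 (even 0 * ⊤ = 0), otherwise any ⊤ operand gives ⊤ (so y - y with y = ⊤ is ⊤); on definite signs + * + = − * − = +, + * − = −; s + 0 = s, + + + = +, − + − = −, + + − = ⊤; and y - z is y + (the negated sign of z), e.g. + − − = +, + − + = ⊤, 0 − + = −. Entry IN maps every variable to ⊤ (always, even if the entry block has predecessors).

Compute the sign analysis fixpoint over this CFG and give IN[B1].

Converged values:
  B0:   IN=(all ⊤)   OUT={c:-; rest ⊤}
  B1:   IN={c:-; rest ⊤}   OUT={a:-, c:-, d:-; rest ⊤}
  B2:   IN={a:-, c:-, d:-; rest ⊤}   OUT={a:-, c:-, d:-; rest ⊤}
  B3:   IN={a:-, c:-, d:-; rest ⊤}   OUT={a:-, c:-, d:-; rest ⊤}

Merge at B1: IN[B1] = OUT[B0] = {a: ⊤, b: ⊤, c: -, d: ⊤, e: ⊤, f: ⊤}

Answer: {a: ⊤, b: ⊤, c: -, d: ⊤, e: ⊤, f: ⊤}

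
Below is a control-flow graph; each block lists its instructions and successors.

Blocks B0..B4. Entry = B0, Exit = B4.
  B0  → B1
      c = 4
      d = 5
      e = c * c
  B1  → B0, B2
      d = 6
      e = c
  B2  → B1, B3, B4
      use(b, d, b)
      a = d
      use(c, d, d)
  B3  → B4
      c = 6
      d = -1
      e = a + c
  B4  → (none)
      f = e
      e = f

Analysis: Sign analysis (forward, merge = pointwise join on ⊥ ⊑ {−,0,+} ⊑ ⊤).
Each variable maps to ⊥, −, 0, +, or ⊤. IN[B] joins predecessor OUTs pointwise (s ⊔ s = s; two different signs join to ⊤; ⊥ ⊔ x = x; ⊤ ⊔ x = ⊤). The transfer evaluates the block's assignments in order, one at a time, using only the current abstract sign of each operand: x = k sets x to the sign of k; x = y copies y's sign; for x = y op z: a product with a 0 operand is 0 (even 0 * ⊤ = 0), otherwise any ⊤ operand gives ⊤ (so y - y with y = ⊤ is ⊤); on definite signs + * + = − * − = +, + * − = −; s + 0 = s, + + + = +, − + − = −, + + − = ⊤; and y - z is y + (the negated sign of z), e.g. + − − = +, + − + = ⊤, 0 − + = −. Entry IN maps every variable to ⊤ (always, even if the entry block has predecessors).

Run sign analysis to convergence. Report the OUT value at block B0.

Per-block solution:
  B0: | IN=(all ⊤) | OUT={c:+, d:+, e:+; rest ⊤}
  B1: | IN={c:+, d:+, e:+; rest ⊤} | OUT={c:+, d:+, e:+; rest ⊤}
  B2: | IN={c:+, d:+, e:+; rest ⊤} | OUT={a:+, c:+, d:+, e:+; rest ⊤}
  B3: | IN={a:+, c:+, d:+, e:+; rest ⊤} | OUT={a:+, c:+, d:-, e:+; rest ⊤}
  B4: | IN={a:+, c:+, e:+; rest ⊤} | OUT={a:+, c:+, e:+, f:+; rest ⊤}

Merge at B0 (entry node, so the boundary value (all ⊤) is joined with the incoming edge(s)): IN[B0] = (all ⊤) ⊔ OUT[B1] = {a: ⊤, b: ⊤, c: ⊤, d: ⊤, e: ⊤, f: ⊤}
Applying B0's transfer function to that IN value gives OUT[B0] (row B0 above).

Answer: {a: ⊤, b: ⊤, c: +, d: +, e: +, f: ⊤}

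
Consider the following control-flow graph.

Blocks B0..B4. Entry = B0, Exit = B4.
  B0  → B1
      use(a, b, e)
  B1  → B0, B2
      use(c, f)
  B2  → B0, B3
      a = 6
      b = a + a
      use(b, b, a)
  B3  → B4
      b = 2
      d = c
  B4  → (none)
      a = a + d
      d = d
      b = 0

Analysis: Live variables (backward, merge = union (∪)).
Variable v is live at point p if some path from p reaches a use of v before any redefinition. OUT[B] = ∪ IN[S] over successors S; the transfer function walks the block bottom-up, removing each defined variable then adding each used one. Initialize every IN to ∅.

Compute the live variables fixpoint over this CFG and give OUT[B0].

Answer: {a, b, c, e, f}

Working:
Converged values:
  B0:   IN={a, b, c, e, f}   OUT={a, b, c, e, f}
  B1:   IN={a, b, c, e, f}   OUT={a, b, c, e, f}
  B2:   IN={c, e, f}   OUT={a, b, c, e, f}
  B3:   IN={a, c}   OUT={a, d}
  B4:   IN={a, d}   OUT={}

Merge at B0: OUT[B0] = IN[B1] = {a, b, c, e, f}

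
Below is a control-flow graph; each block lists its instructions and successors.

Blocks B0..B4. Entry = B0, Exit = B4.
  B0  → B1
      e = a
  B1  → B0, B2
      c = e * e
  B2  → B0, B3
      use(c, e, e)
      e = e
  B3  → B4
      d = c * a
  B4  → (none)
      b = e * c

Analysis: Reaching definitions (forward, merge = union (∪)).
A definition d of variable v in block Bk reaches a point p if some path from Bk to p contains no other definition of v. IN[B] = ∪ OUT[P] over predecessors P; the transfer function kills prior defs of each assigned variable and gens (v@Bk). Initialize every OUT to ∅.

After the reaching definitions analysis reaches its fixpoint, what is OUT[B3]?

Fixpoint table:
  B0: | IN={c@B1, e@B0, e@B2} | OUT={c@B1, e@B0}
  B1: | IN={c@B1, e@B0} | OUT={c@B1, e@B0}
  B2: | IN={c@B1, e@B0} | OUT={c@B1, e@B2}
  B3: | IN={c@B1, e@B2} | OUT={c@B1, d@B3, e@B2}
  B4: | IN={c@B1, d@B3, e@B2} | OUT={b@B4, c@B1, d@B3, e@B2}

Merge at B3: IN[B3] = OUT[B2] = {c@B1, e@B2}
Applying B3's transfer function to that IN value gives OUT[B3] (row B3 above).

Answer: {c@B1, d@B3, e@B2}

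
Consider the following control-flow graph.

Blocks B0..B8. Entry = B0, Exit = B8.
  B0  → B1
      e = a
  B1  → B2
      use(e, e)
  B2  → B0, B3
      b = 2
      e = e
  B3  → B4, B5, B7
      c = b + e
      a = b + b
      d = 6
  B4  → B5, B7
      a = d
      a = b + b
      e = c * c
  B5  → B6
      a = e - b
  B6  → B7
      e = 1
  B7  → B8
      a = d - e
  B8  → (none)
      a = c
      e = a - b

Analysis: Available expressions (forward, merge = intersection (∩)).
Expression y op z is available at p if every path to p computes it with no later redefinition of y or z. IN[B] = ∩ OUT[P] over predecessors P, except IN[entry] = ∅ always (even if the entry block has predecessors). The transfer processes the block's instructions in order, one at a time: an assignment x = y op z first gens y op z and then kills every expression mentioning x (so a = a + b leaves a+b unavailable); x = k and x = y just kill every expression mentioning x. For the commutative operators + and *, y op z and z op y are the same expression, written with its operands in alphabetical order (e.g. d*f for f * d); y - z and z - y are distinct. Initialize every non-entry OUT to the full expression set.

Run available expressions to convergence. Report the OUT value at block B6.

Answer: {b+b}

Derivation:
Converged values:
  B0:  IN={}  OUT={}
  B1:  IN={}  OUT={}
  B2:  IN={}  OUT={}
  B3:  IN={}  OUT={b+b, b+e}
  B4:  IN={b+b, b+e}  OUT={b+b, c*c}
  B5:  IN={b+b}  OUT={b+b, e-b}
  B6:  IN={b+b, e-b}  OUT={b+b}
  B7:  IN={b+b}  OUT={b+b, d-e}
  B8:  IN={b+b, d-e}  OUT={a-b, b+b}

Merge at B6: IN[B6] = OUT[B5] = {b+b, e-b}
Applying B6's transfer function to that IN value gives OUT[B6] (row B6 above).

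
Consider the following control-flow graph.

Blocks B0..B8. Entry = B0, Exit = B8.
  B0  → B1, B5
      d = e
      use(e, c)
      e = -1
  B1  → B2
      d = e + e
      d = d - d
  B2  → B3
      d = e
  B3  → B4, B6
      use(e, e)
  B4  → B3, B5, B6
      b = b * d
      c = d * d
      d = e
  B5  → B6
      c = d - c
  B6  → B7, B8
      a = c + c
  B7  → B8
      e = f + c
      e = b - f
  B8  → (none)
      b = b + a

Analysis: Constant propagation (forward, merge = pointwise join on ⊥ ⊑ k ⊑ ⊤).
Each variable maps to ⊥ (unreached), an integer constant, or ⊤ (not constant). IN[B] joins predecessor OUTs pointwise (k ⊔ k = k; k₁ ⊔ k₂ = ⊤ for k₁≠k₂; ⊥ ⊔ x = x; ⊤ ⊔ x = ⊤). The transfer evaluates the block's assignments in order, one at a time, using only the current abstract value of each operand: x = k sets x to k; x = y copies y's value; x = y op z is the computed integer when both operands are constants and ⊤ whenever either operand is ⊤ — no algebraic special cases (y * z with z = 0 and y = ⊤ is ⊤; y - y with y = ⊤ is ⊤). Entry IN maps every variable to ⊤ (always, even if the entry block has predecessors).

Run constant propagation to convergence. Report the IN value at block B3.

Answer: {a: ⊤, b: ⊤, c: ⊤, d: -1, e: -1, f: ⊤}

Working:
Converged values:
  B0:   IN=(all ⊤)   OUT={e:-1; rest ⊤}
  B1:   IN={e:-1; rest ⊤}   OUT={d:0, e:-1; rest ⊤}
  B2:   IN={d:0, e:-1; rest ⊤}   OUT={d:-1, e:-1; rest ⊤}
  B3:   IN={d:-1, e:-1; rest ⊤}   OUT={d:-1, e:-1; rest ⊤}
  B4:   IN={d:-1, e:-1; rest ⊤}   OUT={c:1, d:-1, e:-1; rest ⊤}
  B5:   IN={e:-1; rest ⊤}   OUT={e:-1; rest ⊤}
  B6:   IN={e:-1; rest ⊤}   OUT={e:-1; rest ⊤}
  B7:   IN={e:-1; rest ⊤}   OUT=(all ⊤)
  B8:   IN=(all ⊤)   OUT=(all ⊤)

Merge at B3: IN[B3] = OUT[B2] ⊔ OUT[B4] = {a: ⊤, b: ⊤, c: ⊤, d: -1, e: -1, f: ⊤}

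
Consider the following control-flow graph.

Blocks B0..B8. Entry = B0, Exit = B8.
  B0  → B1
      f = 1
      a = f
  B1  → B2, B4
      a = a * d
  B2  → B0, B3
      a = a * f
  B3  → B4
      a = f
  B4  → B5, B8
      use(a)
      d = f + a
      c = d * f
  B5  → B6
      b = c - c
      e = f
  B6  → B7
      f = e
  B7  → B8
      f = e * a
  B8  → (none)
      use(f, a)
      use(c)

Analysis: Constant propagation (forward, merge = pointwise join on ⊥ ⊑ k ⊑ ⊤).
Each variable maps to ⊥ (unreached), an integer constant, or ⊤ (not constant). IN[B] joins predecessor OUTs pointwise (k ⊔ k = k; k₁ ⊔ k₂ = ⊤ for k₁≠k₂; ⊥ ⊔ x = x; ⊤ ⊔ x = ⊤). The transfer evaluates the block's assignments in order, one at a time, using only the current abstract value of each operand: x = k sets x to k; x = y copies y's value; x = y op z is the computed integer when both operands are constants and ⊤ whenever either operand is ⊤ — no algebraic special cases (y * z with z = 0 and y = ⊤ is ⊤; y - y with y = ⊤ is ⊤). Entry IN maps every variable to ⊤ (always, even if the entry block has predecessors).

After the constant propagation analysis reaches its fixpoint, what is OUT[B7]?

Answer: {a: ⊤, b: ⊤, c: ⊤, d: ⊤, e: 1, f: ⊤}

Working:
Per-block solution:
  B0:   IN=(all ⊤)   OUT={a:1, f:1; rest ⊤}
  B1:   IN={a:1, f:1; rest ⊤}   OUT={f:1; rest ⊤}
  B2:   IN={f:1; rest ⊤}   OUT={f:1; rest ⊤}
  B3:   IN={f:1; rest ⊤}   OUT={a:1, f:1; rest ⊤}
  B4:   IN={f:1; rest ⊤}   OUT={f:1; rest ⊤}
  B5:   IN={f:1; rest ⊤}   OUT={e:1, f:1; rest ⊤}
  B6:   IN={e:1, f:1; rest ⊤}   OUT={e:1, f:1; rest ⊤}
  B7:   IN={e:1, f:1; rest ⊤}   OUT={e:1; rest ⊤}
  B8:   IN=(all ⊤)   OUT=(all ⊤)

Merge at B7: IN[B7] = OUT[B6] = {a: ⊤, b: ⊤, c: ⊤, d: ⊤, e: 1, f: 1}
Applying B7's transfer function to that IN value gives OUT[B7] (row B7 above).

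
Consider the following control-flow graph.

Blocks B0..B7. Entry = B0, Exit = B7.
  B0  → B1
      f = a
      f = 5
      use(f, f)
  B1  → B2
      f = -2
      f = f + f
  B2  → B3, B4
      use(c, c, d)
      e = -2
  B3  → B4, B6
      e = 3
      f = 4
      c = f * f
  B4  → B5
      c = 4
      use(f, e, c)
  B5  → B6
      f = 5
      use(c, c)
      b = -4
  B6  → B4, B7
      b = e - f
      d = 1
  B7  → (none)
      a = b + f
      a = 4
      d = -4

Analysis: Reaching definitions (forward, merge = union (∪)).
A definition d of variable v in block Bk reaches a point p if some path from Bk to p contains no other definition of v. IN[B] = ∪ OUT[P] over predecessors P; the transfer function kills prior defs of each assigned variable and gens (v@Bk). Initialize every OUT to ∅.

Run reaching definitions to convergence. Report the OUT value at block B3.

Answer: {c@B3, e@B3, f@B3}

Trace:
Converged values:
  B0:  IN={}  OUT={f@B0}
  B1:  IN={f@B0}  OUT={f@B1}
  B2:  IN={f@B1}  OUT={e@B2, f@B1}
  B3:  IN={e@B2, f@B1}  OUT={c@B3, e@B3, f@B3}
  B4:  IN={b@B6, c@B3, c@B4, d@B6, e@B2, e@B3, f@B1, f@B3, f@B5}  OUT={b@B6, c@B4, d@B6, e@B2, e@B3, f@B1, f@B3, f@B5}
  B5:  IN={b@B6, c@B4, d@B6, e@B2, e@B3, f@B1, f@B3, f@B5}  OUT={b@B5, c@B4, d@B6, e@B2, e@B3, f@B5}
  B6:  IN={b@B5, c@B3, c@B4, d@B6, e@B2, e@B3, f@B3, f@B5}  OUT={b@B6, c@B3, c@B4, d@B6, e@B2, e@B3, f@B3, f@B5}
  B7:  IN={b@B6, c@B3, c@B4, d@B6, e@B2, e@B3, f@B3, f@B5}  OUT={a@B7, b@B6, c@B3, c@B4, d@B7, e@B2, e@B3, f@B3, f@B5}

Merge at B3: IN[B3] = OUT[B2] = {e@B2, f@B1}
Applying B3's transfer function to that IN value gives OUT[B3] (row B3 above).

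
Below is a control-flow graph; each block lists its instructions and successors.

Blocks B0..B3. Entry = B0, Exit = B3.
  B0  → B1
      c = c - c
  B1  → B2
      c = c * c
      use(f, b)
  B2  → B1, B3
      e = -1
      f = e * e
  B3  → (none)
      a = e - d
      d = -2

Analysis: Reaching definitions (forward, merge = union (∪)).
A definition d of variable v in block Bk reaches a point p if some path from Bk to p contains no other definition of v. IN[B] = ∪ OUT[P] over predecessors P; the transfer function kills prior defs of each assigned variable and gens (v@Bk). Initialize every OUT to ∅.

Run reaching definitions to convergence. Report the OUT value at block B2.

Per-block solution:
  B0: | IN={} | OUT={c@B0}
  B1: | IN={c@B0, c@B1, e@B2, f@B2} | OUT={c@B1, e@B2, f@B2}
  B2: | IN={c@B1, e@B2, f@B2} | OUT={c@B1, e@B2, f@B2}
  B3: | IN={c@B1, e@B2, f@B2} | OUT={a@B3, c@B1, d@B3, e@B2, f@B2}

Merge at B2: IN[B2] = OUT[B1] = {c@B1, e@B2, f@B2}
Applying B2's transfer function to that IN value gives OUT[B2] (row B2 above).

Answer: {c@B1, e@B2, f@B2}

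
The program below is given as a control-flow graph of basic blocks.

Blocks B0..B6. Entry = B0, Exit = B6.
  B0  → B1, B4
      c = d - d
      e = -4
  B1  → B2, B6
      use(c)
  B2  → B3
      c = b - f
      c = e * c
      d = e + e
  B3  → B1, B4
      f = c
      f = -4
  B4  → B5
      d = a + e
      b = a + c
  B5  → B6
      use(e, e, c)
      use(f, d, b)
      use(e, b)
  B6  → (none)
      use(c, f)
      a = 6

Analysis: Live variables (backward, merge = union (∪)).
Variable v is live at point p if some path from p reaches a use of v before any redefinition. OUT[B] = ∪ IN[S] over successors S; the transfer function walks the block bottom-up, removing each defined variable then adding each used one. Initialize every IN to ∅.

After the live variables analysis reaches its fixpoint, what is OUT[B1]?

Answer: {a, b, c, e, f}

Trace:
Converged values:
  B0:  IN={a, b, d, f}  OUT={a, b, c, e, f}
  B1:  IN={a, b, c, e, f}  OUT={a, b, c, e, f}
  B2:  IN={a, b, e, f}  OUT={a, b, c, e}
  B3:  IN={a, b, c, e}  OUT={a, b, c, e, f}
  B4:  IN={a, c, e, f}  OUT={b, c, d, e, f}
  B5:  IN={b, c, d, e, f}  OUT={c, f}
  B6:  IN={c, f}  OUT={}

Merge at B1: OUT[B1] = IN[B2] ⊔ IN[B6] = {a, b, c, e, f}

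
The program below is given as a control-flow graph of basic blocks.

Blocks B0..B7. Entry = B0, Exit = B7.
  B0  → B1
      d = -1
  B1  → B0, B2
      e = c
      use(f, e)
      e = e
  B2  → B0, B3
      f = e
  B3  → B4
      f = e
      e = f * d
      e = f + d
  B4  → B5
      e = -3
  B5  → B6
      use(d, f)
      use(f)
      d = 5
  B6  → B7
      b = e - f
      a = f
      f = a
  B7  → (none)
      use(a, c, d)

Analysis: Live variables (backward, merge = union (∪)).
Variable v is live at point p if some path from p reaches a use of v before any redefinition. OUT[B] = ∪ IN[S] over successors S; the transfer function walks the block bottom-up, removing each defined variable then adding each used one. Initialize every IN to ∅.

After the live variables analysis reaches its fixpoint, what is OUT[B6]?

Fixpoint table:
  B0:  IN={c, f}  OUT={c, d, f}
  B1:  IN={c, d, f}  OUT={c, d, e, f}
  B2:  IN={c, d, e}  OUT={c, d, e, f}
  B3:  IN={c, d, e}  OUT={c, d, f}
  B4:  IN={c, d, f}  OUT={c, d, e, f}
  B5:  IN={c, d, e, f}  OUT={c, d, e, f}
  B6:  IN={c, d, e, f}  OUT={a, c, d}
  B7:  IN={a, c, d}  OUT={}

Merge at B6: OUT[B6] = IN[B7] = {a, c, d}

Answer: {a, c, d}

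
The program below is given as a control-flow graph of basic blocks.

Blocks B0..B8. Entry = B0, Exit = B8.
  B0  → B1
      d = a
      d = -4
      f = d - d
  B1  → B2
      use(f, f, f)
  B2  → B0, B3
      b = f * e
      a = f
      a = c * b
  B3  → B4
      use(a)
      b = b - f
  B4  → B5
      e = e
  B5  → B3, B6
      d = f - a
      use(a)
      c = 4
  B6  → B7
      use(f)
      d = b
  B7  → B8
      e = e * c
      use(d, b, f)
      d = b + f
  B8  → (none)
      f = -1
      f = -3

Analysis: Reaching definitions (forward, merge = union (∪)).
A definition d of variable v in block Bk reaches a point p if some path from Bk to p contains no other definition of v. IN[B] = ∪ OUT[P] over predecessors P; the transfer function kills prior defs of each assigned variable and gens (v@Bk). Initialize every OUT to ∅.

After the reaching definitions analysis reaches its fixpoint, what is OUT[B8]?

Answer: {a@B2, b@B3, c@B5, d@B7, e@B7, f@B8}

Derivation:
Per-block solution:
  B0: | IN={a@B2, b@B2, d@B0, f@B0} | OUT={a@B2, b@B2, d@B0, f@B0}
  B1: | IN={a@B2, b@B2, d@B0, f@B0} | OUT={a@B2, b@B2, d@B0, f@B0}
  B2: | IN={a@B2, b@B2, d@B0, f@B0} | OUT={a@B2, b@B2, d@B0, f@B0}
  B3: | IN={a@B2, b@B2, b@B3, c@B5, d@B0, d@B5, e@B4, f@B0} | OUT={a@B2, b@B3, c@B5, d@B0, d@B5, e@B4, f@B0}
  B4: | IN={a@B2, b@B3, c@B5, d@B0, d@B5, e@B4, f@B0} | OUT={a@B2, b@B3, c@B5, d@B0, d@B5, e@B4, f@B0}
  B5: | IN={a@B2, b@B3, c@B5, d@B0, d@B5, e@B4, f@B0} | OUT={a@B2, b@B3, c@B5, d@B5, e@B4, f@B0}
  B6: | IN={a@B2, b@B3, c@B5, d@B5, e@B4, f@B0} | OUT={a@B2, b@B3, c@B5, d@B6, e@B4, f@B0}
  B7: | IN={a@B2, b@B3, c@B5, d@B6, e@B4, f@B0} | OUT={a@B2, b@B3, c@B5, d@B7, e@B7, f@B0}
  B8: | IN={a@B2, b@B3, c@B5, d@B7, e@B7, f@B0} | OUT={a@B2, b@B3, c@B5, d@B7, e@B7, f@B8}

Merge at B8: IN[B8] = OUT[B7] = {a@B2, b@B3, c@B5, d@B7, e@B7, f@B0}
Applying B8's transfer function to that IN value gives OUT[B8] (row B8 above).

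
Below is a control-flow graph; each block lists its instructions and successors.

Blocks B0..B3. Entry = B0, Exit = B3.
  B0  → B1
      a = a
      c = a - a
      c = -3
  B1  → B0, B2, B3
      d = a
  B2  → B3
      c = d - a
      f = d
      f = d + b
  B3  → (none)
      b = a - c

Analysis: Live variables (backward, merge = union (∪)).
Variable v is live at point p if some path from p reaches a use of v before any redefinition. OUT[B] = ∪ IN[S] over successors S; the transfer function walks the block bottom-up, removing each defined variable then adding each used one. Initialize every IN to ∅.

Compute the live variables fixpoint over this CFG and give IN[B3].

Answer: {a, c}

Derivation:
Fixpoint table:
  B0: | IN={a, b} | OUT={a, b, c}
  B1: | IN={a, b, c} | OUT={a, b, c, d}
  B2: | IN={a, b, d} | OUT={a, c}
  B3: | IN={a, c} | OUT={}

B3 is the boundary node: OUT[B3] = {}
Applying B3's transfer function to that OUT value gives IN[B3] (row B3 above).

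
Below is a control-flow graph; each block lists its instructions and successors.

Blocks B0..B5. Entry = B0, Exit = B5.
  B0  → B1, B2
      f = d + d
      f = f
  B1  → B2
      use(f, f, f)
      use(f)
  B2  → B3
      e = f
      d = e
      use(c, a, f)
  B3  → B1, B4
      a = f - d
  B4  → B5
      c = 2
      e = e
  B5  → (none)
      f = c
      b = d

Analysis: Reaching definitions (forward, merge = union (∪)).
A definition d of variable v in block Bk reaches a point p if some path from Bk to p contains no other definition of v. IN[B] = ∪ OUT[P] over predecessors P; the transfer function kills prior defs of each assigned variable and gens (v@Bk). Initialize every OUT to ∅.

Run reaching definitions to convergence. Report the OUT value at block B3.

Answer: {a@B3, d@B2, e@B2, f@B0}

Working:
Fixpoint table:
  B0: | IN={} | OUT={f@B0}
  B1: | IN={a@B3, d@B2, e@B2, f@B0} | OUT={a@B3, d@B2, e@B2, f@B0}
  B2: | IN={a@B3, d@B2, e@B2, f@B0} | OUT={a@B3, d@B2, e@B2, f@B0}
  B3: | IN={a@B3, d@B2, e@B2, f@B0} | OUT={a@B3, d@B2, e@B2, f@B0}
  B4: | IN={a@B3, d@B2, e@B2, f@B0} | OUT={a@B3, c@B4, d@B2, e@B4, f@B0}
  B5: | IN={a@B3, c@B4, d@B2, e@B4, f@B0} | OUT={a@B3, b@B5, c@B4, d@B2, e@B4, f@B5}

Merge at B3: IN[B3] = OUT[B2] = {a@B3, d@B2, e@B2, f@B0}
Applying B3's transfer function to that IN value gives OUT[B3] (row B3 above).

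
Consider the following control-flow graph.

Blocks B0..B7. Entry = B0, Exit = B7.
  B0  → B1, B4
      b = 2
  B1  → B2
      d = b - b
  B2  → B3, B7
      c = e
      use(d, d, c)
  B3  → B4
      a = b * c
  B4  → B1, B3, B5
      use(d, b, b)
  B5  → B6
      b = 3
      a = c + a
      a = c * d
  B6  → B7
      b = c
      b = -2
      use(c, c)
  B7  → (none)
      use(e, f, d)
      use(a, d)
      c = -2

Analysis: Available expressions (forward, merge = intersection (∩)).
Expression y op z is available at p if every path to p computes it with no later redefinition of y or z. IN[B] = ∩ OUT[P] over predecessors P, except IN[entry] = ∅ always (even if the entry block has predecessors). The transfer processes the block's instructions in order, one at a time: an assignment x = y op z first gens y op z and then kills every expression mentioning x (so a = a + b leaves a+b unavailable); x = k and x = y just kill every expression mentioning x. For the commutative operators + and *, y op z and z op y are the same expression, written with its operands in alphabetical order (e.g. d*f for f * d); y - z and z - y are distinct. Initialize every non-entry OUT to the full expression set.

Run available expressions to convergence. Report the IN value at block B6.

Converged values:
  B0:  IN={}  OUT={}
  B1:  IN={}  OUT={b-b}
  B2:  IN={b-b}  OUT={b-b}
  B3:  IN={}  OUT={b*c}
  B4:  IN={}  OUT={}
  B5:  IN={}  OUT={c*d}
  B6:  IN={c*d}  OUT={c*d}
  B7:  IN={}  OUT={}

Merge at B6: IN[B6] = OUT[B5] = {c*d}

Answer: {c*d}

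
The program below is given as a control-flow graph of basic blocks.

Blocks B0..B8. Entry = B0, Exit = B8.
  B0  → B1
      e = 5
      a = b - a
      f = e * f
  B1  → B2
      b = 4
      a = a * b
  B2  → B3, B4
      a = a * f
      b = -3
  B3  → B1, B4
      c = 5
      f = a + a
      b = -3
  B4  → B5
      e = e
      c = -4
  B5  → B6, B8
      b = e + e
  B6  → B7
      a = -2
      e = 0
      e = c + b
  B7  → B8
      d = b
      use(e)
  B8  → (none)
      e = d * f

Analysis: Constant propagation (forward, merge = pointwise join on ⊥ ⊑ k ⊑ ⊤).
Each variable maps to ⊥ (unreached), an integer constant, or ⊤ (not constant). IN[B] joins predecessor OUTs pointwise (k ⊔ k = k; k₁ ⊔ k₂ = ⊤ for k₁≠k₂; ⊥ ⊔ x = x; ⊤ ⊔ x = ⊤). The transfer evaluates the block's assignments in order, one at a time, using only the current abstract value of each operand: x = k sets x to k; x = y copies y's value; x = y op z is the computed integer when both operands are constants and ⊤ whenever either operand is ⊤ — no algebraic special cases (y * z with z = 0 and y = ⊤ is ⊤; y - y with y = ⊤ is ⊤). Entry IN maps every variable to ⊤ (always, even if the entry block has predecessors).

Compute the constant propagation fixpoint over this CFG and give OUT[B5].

Answer: {a: ⊤, b: 10, c: -4, d: ⊤, e: 5, f: ⊤}

Derivation:
Per-block solution:
  B0:  IN=(all ⊤)  OUT={e:5; rest ⊤}
  B1:  IN={e:5; rest ⊤}  OUT={b:4, e:5; rest ⊤}
  B2:  IN={b:4, e:5; rest ⊤}  OUT={b:-3, e:5; rest ⊤}
  B3:  IN={b:-3, e:5; rest ⊤}  OUT={b:-3, c:5, e:5; rest ⊤}
  B4:  IN={b:-3, e:5; rest ⊤}  OUT={b:-3, c:-4, e:5; rest ⊤}
  B5:  IN={b:-3, c:-4, e:5; rest ⊤}  OUT={b:10, c:-4, e:5; rest ⊤}
  B6:  IN={b:10, c:-4, e:5; rest ⊤}  OUT={a:-2, b:10, c:-4, e:6; rest ⊤}
  B7:  IN={a:-2, b:10, c:-4, e:6; rest ⊤}  OUT={a:-2, b:10, c:-4, d:10, e:6; rest ⊤}
  B8:  IN={b:10, c:-4; rest ⊤}  OUT={b:10, c:-4; rest ⊤}

Merge at B5: IN[B5] = OUT[B4] = {a: ⊤, b: -3, c: -4, d: ⊤, e: 5, f: ⊤}
Applying B5's transfer function to that IN value gives OUT[B5] (row B5 above).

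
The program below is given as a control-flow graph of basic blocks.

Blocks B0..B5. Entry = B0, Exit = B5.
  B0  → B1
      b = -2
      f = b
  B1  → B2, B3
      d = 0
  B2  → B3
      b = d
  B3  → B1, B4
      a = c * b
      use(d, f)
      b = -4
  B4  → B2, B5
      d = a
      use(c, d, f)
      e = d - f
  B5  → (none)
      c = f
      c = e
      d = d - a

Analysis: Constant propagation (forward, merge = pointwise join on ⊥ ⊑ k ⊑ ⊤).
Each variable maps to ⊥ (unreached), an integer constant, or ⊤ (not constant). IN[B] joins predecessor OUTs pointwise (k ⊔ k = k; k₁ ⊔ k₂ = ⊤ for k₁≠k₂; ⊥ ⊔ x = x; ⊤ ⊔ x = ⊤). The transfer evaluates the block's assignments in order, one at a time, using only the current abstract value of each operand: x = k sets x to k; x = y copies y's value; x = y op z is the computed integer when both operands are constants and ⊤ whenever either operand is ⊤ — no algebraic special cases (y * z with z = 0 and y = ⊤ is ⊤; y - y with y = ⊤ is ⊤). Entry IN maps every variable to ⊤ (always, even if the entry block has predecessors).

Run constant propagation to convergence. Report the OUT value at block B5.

Answer: {a: ⊤, b: -4, c: ⊤, d: ⊤, e: ⊤, f: -2}

Working:
Converged values:
  B0:  IN=(all ⊤)  OUT={b:-2, f:-2; rest ⊤}
  B1:  IN={f:-2; rest ⊤}  OUT={d:0, f:-2; rest ⊤}
  B2:  IN={f:-2; rest ⊤}  OUT={f:-2; rest ⊤}
  B3:  IN={f:-2; rest ⊤}  OUT={b:-4, f:-2; rest ⊤}
  B4:  IN={b:-4, f:-2; rest ⊤}  OUT={b:-4, f:-2; rest ⊤}
  B5:  IN={b:-4, f:-2; rest ⊤}  OUT={b:-4, f:-2; rest ⊤}

Merge at B5: IN[B5] = OUT[B4] = {a: ⊤, b: -4, c: ⊤, d: ⊤, e: ⊤, f: -2}
Applying B5's transfer function to that IN value gives OUT[B5] (row B5 above).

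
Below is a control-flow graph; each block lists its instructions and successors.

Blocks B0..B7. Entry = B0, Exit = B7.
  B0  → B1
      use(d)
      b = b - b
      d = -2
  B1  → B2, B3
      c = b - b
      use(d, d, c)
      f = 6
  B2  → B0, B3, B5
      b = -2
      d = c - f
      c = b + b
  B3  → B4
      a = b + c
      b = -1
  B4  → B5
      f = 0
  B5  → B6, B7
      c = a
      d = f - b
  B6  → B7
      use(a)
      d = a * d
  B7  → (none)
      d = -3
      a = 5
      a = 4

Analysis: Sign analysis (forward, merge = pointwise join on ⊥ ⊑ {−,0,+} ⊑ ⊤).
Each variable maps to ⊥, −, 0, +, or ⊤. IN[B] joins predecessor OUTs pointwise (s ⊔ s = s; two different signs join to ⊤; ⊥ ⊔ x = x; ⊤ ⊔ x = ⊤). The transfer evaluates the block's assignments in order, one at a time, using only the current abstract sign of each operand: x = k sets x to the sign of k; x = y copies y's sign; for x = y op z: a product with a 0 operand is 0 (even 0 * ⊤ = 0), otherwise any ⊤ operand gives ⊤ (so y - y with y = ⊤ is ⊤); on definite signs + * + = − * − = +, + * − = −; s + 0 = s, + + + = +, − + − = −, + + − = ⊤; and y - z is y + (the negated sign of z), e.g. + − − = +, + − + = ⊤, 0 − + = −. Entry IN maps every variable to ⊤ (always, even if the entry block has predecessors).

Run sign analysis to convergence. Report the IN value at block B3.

Fixpoint table:
  B0:   IN=(all ⊤)   OUT={d:-; rest ⊤}
  B1:   IN={d:-; rest ⊤}   OUT={d:-, f:+; rest ⊤}
  B2:   IN={d:-, f:+; rest ⊤}   OUT={b:-, c:-, f:+; rest ⊤}
  B3:   IN={f:+; rest ⊤}   OUT={b:-, f:+; rest ⊤}
  B4:   IN={b:-, f:+; rest ⊤}   OUT={b:-, f:0; rest ⊤}
  B5:   IN={b:-; rest ⊤}   OUT={b:-; rest ⊤}
  B6:   IN={b:-; rest ⊤}   OUT={b:-; rest ⊤}
  B7:   IN={b:-; rest ⊤}   OUT={a:+, b:-, d:-; rest ⊤}

Merge at B3: IN[B3] = OUT[B1] ⊔ OUT[B2] = {a: ⊤, b: ⊤, c: ⊤, d: ⊤, e: ⊤, f: +}

Answer: {a: ⊤, b: ⊤, c: ⊤, d: ⊤, e: ⊤, f: +}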